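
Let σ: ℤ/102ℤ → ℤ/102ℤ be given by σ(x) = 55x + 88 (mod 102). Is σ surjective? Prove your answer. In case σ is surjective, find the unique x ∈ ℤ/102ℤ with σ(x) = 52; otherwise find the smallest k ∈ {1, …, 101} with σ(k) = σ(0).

Recall: σ is surjective if every y in the codomain equals σ(x) for some x in the domain.
Since gcd(55, 102) = 1, 55 is invertible modulo 102. Euclid's algorithm: 102 = 1·55 + 47, 55 = 1·47 + 8, 47 = 5·8 + 7, 8 = 1·7 + 1; back-substituting gives 1 = 13·55 − 7·102, so 55⁻¹ ≡ 13 (mod 102).
Then y ↦ 13(y − 88) is a two-sided inverse to σ, so every y ∈ ℤ/102ℤ has a preimage.
Thus σ is surjective.
Since σ is surjective, we compute σ⁻¹(52): solve 55x + 88 ≡ 52 (mod 102), i.e. 55x ≡ 66 (mod 102).
Multiplying by 55⁻¹ = 13 gives x ≡ 13·66 = 858 = 8·102 + 42 ≡ 42 (mod 102).
Check: σ(42) = 55·42 + 88 = 2398 = 23·102 + 52 ≡ 52 (mod 102).

42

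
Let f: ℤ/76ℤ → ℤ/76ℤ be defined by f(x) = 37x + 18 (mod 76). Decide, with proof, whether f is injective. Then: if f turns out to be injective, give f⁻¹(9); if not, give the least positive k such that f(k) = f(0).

Suppose f(s) = f(t) in ℤ/76ℤ. Then 37s + 18 ≡ 37t + 18 (mod 76), therefore 37(s − t) ≡ 0 (mod 76).
Since gcd(37, 76) = 1, 37 is invertible modulo 76, therefore s − t ≡ 0 (mod 76), i.e. s = t.
Hence f is injective.
We now compute 37⁻¹ mod 76 explicitly. Euclid's algorithm: 76 = 2·37 + 2, 37 = 18·2 + 1; back-substituting gives 1 = 37·37 − 18·76, so 37⁻¹ ≡ 37 (mod 76).
Since f is injective, we compute f⁻¹(9): solve 37x + 18 ≡ 9 (mod 76), i.e. 37x ≡ 67 (mod 76).
Multiplying by 37⁻¹ = 37 gives x ≡ 37·67 = 2479 = 32·76 + 47 ≡ 47 (mod 76).
Check: f(47) = 37·47 + 18 = 1757 = 23·76 + 9 ≡ 9 (mod 76).

47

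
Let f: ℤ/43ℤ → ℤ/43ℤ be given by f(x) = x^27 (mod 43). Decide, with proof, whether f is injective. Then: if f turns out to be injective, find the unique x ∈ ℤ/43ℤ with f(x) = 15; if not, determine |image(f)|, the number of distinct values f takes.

f(1) = 1^27 = 1.
f(6): Repeated squaring mod 43: 6^1 ≡ 6, 6^2 ≡ 6² = 36, 6^4 ≡ 36² = 1296 ≡ 6, 6^8 ≡ 6² = 36, 6^16 ≡ 36² = 1296 ≡ 6. Since 27 = 16 + 8 + 2 + 1, 6^27 ≡ 6·36·36·6: 6·36 = 216 ≡ 1, then 1·36 = 36, then 36·6 = 216 ≡ 1. So 6^27 ≡ 1 (mod 43).
So f(1) = f(6) = 1 while 1 ≠ 6, thus f is not injective.
Since f is not injective, we determine |image(f)|. Computing x^27 mod 43 for each x (by repeated squaring, reducing mod 43 at every step), the values f(0), f(1), …, f(42) are: 0, 1, 22, 2, 11, 27, 1, 42, 27, 4, 35, 4, 22, 16, 21, 11, 35, 35, 2, 32, 39, 41, 2, 4, 11, 41, 8, 8, 32, 22, 27, 21, 39, 8, 39, 16, 1, 42, 16, 32, 41, 21, 42.
The distinct values are {0, 1, 2, 4, 8, 11, 16, 21, 22, 27, 32, 35, 39, 41, 42}; there are 15 of them.

15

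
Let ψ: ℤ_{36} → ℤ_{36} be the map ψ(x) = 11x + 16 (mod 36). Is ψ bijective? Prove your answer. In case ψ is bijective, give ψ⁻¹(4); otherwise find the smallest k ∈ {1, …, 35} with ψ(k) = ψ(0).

12

Suppose ψ(x_1) = ψ(x_2) in ℤ_{36}. Then 11x_1 + 16 ≡ 11x_2 + 16 (mod 36), hence 11(x_1 − x_2) ≡ 0 (mod 36).
Since gcd(11, 36) = 1, 11 is invertible modulo 36, hence x_1 − x_2 ≡ 0 (mod 36), i.e. x_1 = x_2.
We now compute 11⁻¹ mod 36 explicitly. Euclid's algorithm: 36 = 3·11 + 3, 11 = 3·3 + 2, 3 = 1·2 + 1; back-substituting gives 1 = 23·11 − 7·36, so 11⁻¹ ≡ 23 (mod 36).
For any y ∈ ℤ_{36}, x = 23(y − 16) mod 36 satisfies ψ(x) = 11·23(y − 16) + 16 ≡ y (since 11·23 ≡ 1 mod 36). So every y has a preimage.
Therefore ψ is bijective.
Since ψ is bijective, we compute ψ⁻¹(4): solve 11x + 16 ≡ 4 (mod 36), i.e. 11x ≡ 24 (mod 36).
Multiplying by 11⁻¹ = 23 gives x ≡ 23·24 = 552 = 15·36 + 12 ≡ 12 (mod 36).
Check: ψ(12) = 11·12 + 16 = 148 = 4·36 + 4 ≡ 4 (mod 36).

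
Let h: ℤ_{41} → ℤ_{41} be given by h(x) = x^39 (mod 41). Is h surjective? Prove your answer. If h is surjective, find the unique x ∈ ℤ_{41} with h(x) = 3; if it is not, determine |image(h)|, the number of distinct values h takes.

14

Since 41 is prime, the nonzero elements of ℤ_{41} form a cyclic group of order 40.
As gcd(39, 40) = 1, raising to the 39th power is a bijection on this group: if a^39 ≡ b^39 then (ab^{−1})^39 = 1, and the only element of order dividing gcd(39, 40) = 1 is 1, so a = b.
With h(0) = 0 this makes h injective on all of ℤ_{41}, hence bijective (finite equal-size domain and codomain). In particular h is surjective.
Since h is surjective, we find the preimage of 3. The inverse of x ↦ x^39 on (ℤ_{41})^× is x ↦ x^39, because 39·39 = 1521 = 38·40 + 1 ≡ 1 (mod 40) and x^{40} = 1 for x ≠ 0 (Fermat). So h⁻¹(3) = 3^39 mod 41.
Repeated squaring mod 41: 3^1 ≡ 3, 3^2 ≡ 3² = 9, 3^4 ≡ 9² = 81 ≡ 40, 3^8 ≡ 40² = 1600 ≡ 1, 3^16 ≡ 1² = 1, 3^32 ≡ 1² = 1. Since 39 = 32 + 4 + 2 + 1, 3^39 ≡ 1·40·9·3: 1·40 = 40, then 40·9 = 360 ≡ 32, then 32·3 = 96 ≡ 14. So 3^39 ≡ 14 (mod 41).
Hence h⁻¹(3) = 14.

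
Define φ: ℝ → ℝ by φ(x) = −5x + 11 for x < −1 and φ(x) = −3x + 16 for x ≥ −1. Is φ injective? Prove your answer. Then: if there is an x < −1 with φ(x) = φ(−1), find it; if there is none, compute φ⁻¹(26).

-8/5

Both pieces are strictly decreasing (slopes −5 and −3), so each is injective on its own interval.
The left piece maps (−∞, −1) onto (16, ∞); the right piece maps [−1, ∞) onto (−∞, 19].
These images overlap. In particular φ(−1) = 19 (right piece), and solving −5x + 11 = 19 on the left piece gives x = −8/5 < −1.
So φ(−8/5) = φ(−1) with −8/5 ≠ −1, and φ is not injective. This x = −8/5 is the requested value below −1.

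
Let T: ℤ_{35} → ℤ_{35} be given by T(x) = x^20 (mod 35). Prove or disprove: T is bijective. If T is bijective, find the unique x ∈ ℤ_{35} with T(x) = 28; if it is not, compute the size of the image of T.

T(3): Repeated squaring mod 35: 3^1 ≡ 3, 3^2 ≡ 3² = 9, 3^4 ≡ 9² = 81 ≡ 11, 3^8 ≡ 11² = 121 ≡ 16, 3^16 ≡ 16² = 256 ≡ 11. Since 20 = 16 + 4, 3^20 ≡ 11·11: 11·11 = 121 ≡ 16. So 3^20 ≡ 16 (mod 35).
T(4): Repeated squaring mod 35: 4^1 ≡ 4, 4^2 ≡ 4² = 16, 4^4 ≡ 16² = 256 ≡ 11, 4^8 ≡ 11² = 121 ≡ 16, 4^16 ≡ 16² = 256 ≡ 11. Since 20 = 16 + 4, 4^20 ≡ 11·11: 11·11 = 121 ≡ 16. So 4^20 ≡ 16 (mod 35).
So T(3) = T(4) = 16 while 3 ≠ 4, thus T is not injective, hence not bijective.
Since T is not bijective, we determine |image(T)|. Computing x^20 mod 35 for each x (by repeated squaring, reducing mod 35 at every step), the values T(0), T(1), …, T(34) are: 0, 1, 11, 16, 16, 25, 1, 21, 1, 11, 30, 16, 11, 1, 21, 15, 11, 16, 16, 11, 15, 21, 1, 11, 16, 30, 11, 1, 21, 1, 25, 16, 16, 11, 1.
The distinct values are {0, 1, 11, 15, 16, 21, 25, 30}; there are 8 of them.

8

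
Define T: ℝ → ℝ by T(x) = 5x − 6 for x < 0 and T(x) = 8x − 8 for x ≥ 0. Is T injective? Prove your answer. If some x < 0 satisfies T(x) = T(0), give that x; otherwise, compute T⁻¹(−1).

-2/5

Both pieces are strictly increasing (slopes 5 and 8), so each is injective on its own interval.
The left piece maps (−∞, 0) onto (−∞, −6); the right piece maps [0, ∞) onto [−8, ∞).
These images overlap. In particular T(0) = −8 (right piece), and solving 5x − 6 = −8 on the left piece gives x = −2/5 < 0.
So T(−2/5) = T(0) with −2/5 ≠ 0, and T is not injective. This x = −2/5 is the requested value below 0.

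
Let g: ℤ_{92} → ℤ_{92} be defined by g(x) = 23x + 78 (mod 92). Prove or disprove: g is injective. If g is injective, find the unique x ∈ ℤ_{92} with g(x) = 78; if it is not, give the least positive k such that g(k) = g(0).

We have gcd(23, 92) = 23 > 1. Taking a = 0 and b = 4: g(0) = 78 and g(4) = 23·4 + 78 = 170 ≡ 78 (mod 92).
So g(0) = g(4) while 0 ≠ 4, hence g is not injective.
Since g is not injective, we find the least positive k with g(k) = g(0): this means 23k ≡ 0 (mod 92), i.e. 92 ∣ 23k. Since gcd(23, 92) = 23, dividing through by 23 this holds exactly when 4 ∣ k.
The smallest positive such k is 4.

4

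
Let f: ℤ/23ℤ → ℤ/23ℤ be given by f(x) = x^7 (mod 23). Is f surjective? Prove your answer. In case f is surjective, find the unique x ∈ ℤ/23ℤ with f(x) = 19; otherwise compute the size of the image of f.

14

Since 23 is prime, the nonzero elements of ℤ/23ℤ form a cyclic group of order 22.
As gcd(7, 22) = 1, raising to the 7th power is a bijection on this group: if s^7 ≡ t^7 then (st^{−1})^7 = 1, and the only element of order dividing gcd(7, 22) = 1 is 1, so s = t.
With f(0) = 0 this makes f injective on all of ℤ/23ℤ, hence bijective (finite equal-size domain and codomain). In particular f is surjective.
Since f is surjective, we find the preimage of 19. The inverse of x ↦ x^7 on (ℤ/23ℤ)^× is x ↦ x^19, because 7·19 = 133 = 6·22 + 1 ≡ 1 (mod 22) and x^{22} = 1 for x ≠ 0 (Fermat). So f⁻¹(19) = 19^19 mod 23.
Repeated squaring mod 23: 19^1 ≡ 19, 19^2 ≡ 19² = 361 ≡ 16, 19^4 ≡ 16² = 256 ≡ 3, 19^8 ≡ 3² = 9, 19^16 ≡ 9² = 81 ≡ 12. Since 19 = 16 + 2 + 1, 19^19 ≡ 12·16·19: 12·16 = 192 ≡ 8, then 8·19 = 152 ≡ 14. So 19^19 ≡ 14 (mod 23).
Hence f⁻¹(19) = 14.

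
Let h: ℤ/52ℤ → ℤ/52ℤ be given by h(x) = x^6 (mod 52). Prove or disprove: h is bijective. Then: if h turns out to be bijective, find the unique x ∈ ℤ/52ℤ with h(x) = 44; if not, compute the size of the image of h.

h(1) = 1^6 = 1.
h(3): Repeated squaring mod 52: 3^1 ≡ 3, 3^2 ≡ 3² = 9, 3^4 ≡ 9² = 81 ≡ 29. Since 6 = 4 + 2, 3^6 ≡ 29·9: 29·9 = 261 ≡ 1. So 3^6 ≡ 1 (mod 52).
So h(1) = h(3) = 1 while 1 ≠ 3, hence h is not injective, hence not bijective.
Since h is not bijective, we determine |image(h)|. Computing x^6 mod 52 for each x (by repeated squaring, reducing mod 52 at every step), the values h(0), h(1), …, h(51) are: 0, 1, 12, 1, 40, 25, 12, 25, 12, 1, 40, 25, 40, 13, 40, 25, 40, 1, 12, 25, 12, 25, 40, 1, 12, 1, 0, 1, 12, 1, 40, 25, 12, 25, 12, 1, 40, 25, 40, 13, 40, 25, 40, 1, 12, 25, 12, 25, 40, 1, 12, 1.
The distinct values are {0, 1, 12, 13, 25, 40}; there are 6 of them.

6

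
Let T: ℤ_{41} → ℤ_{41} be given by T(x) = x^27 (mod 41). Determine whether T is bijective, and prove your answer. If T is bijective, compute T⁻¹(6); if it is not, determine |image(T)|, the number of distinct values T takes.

Since 41 is prime, the nonzero elements of ℤ_{41} form a cyclic group of order 40.
As gcd(27, 40) = 1, raising to the 27th power is a bijection on this group: if u^27 ≡ v^27 then (uv^{−1})^27 = 1, and the only element of order dividing gcd(27, 40) = 1 is 1, so u = v.
With T(0) = 0 this makes T injective on all of ℤ_{41}, hence bijective (finite equal-size domain and codomain). In particular T is bijective.
Since T is bijective, we find the preimage of 6. The inverse of x ↦ x^27 on (ℤ_{41})^× is x ↦ x^3, because 27·3 = 81 = 2·40 + 1 ≡ 1 (mod 40) and x^{40} = 1 for x ≠ 0 (Fermat). So T⁻¹(6) = 6^3 mod 41.
Repeated squaring mod 41: 6^1 ≡ 6, 6^2 ≡ 6² = 36. Since 3 = 2 + 1, 6^3 ≡ 36·6: 36·6 = 216 ≡ 11. So 6^3 ≡ 11 (mod 41).
Hence T⁻¹(6) = 11.

11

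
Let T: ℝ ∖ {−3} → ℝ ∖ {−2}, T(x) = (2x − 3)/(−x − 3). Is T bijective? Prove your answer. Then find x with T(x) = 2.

Suppose T(x_1) = T(x_2). Cross-multiplying: (2x_1 − 3)(−x_2 − 3) = (2x_2 − 3)(−x_1 − 3).
Expanding both sides and cancelling the symmetric terms leaves −9·(x_1 − x_2) = 0. Since −9 ≠ 0, x_1 = x_2. Therefore T is injective.
For any y ≠ −2, solving y(−x − 3) = 2x − 3 for x gives a well-defined x ≠ −3. So T is surjective.
Thus T is bijective.
Solving T(x) = 2: cross-multiplying gives 2x − 3 = 2(−x − 3), which rearranges to 4x = −3, so x = −3/4.

-3/4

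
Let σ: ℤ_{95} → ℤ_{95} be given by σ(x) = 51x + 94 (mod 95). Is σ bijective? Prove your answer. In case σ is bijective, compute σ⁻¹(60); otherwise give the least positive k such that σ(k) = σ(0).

Suppose σ(u) = σ(v) in ℤ_{95}. Then 51u + 94 ≡ 51v + 94 (mod 95), therefore 51(u − v) ≡ 0 (mod 95).
Since gcd(51, 95) = 1, 51 is invertible modulo 95, so u − v ≡ 0 (mod 95), i.e. u = v.
We now compute 51⁻¹ mod 95 explicitly. Euclid's algorithm: 95 = 1·51 + 44, 51 = 1·44 + 7, 44 = 6·7 + 2, 7 = 3·2 + 1; back-substituting gives 1 = 41·51 − 22·95, so 51⁻¹ ≡ 41 (mod 95).
Then y ↦ 41(y − 94) is a two-sided inverse to σ, so every y ∈ ℤ_{95} has a preimage.
Hence σ is bijective.
Since σ is bijective, we compute σ⁻¹(60): solve 51x + 94 ≡ 60 (mod 95), i.e. 51x ≡ 61 (mod 95).
Multiplying by 51⁻¹ = 41 gives x ≡ 41·61 = 2501 = 26·95 + 31 ≡ 31 (mod 95).
Check: σ(31) = 51·31 + 94 = 1675 = 17·95 + 60 ≡ 60 (mod 95).

31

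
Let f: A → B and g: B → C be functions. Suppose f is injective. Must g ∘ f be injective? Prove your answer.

No. Take A = B = C = {1, 2}, f = identity (injective), and g(x) = 1 for every x.
Then (g ∘ f)(1) = 1 = (g ∘ f)(2) with 1 ≠ 2, so g ∘ f is not injective.

not injective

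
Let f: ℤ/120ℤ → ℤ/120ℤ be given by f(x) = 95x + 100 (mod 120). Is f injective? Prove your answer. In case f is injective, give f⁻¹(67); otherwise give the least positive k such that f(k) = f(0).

24

We have gcd(95, 120) = 5 > 1. Taking s = 0 and t = 24: f(0) = 100 and f(24) = 95·24 + 100 = 2380 ≡ 100 (mod 120).
So f(0) = f(24) while 0 ≠ 24, therefore f is not injective.
Since f is not injective, we find the least positive k with f(k) = f(0): this means 95k ≡ 0 (mod 120), i.e. 120 ∣ 95k. Since gcd(95, 120) = 5, dividing through by 5 this holds exactly when 24 ∣ 19k, and as gcd(19, 24) = 1, exactly when 24 ∣ k.
The smallest positive such k is 24.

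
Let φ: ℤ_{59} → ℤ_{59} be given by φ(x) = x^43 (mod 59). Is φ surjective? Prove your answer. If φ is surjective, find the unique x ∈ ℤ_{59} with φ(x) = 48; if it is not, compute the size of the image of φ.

Since 59 is prime, the nonzero elements of ℤ_{59} form a cyclic group of order 58.
As gcd(43, 58) = 1, raising to the 43rd power is a bijection on this group: if x_1^43 ≡ x_2^43 then (x_1x_2^{−1})^43 = 1, and the only element of order dividing gcd(43, 58) = 1 is 1, so x_1 = x_2.
With φ(0) = 0 this makes φ injective on all of ℤ_{59}, hence bijective (finite equal-size domain and codomain). In particular φ is surjective.
Since φ is surjective, we find the preimage of 48. The inverse of x ↦ x^43 on (ℤ_{59})^× is x ↦ x^27, because 43·27 = 1161 = 20·58 + 1 ≡ 1 (mod 58) and x^{58} = 1 for x ≠ 0 (Fermat). So φ⁻¹(48) = 48^27 mod 59.
Repeated squaring mod 59: 48^1 ≡ 48, 48^2 ≡ 48² = 2304 ≡ 3, 48^4 ≡ 3² = 9, 48^8 ≡ 9² = 81 ≡ 22, 48^16 ≡ 22² = 484 ≡ 12. Since 27 = 16 + 8 + 2 + 1, 48^27 ≡ 12·22·3·48: 12·22 = 264 ≡ 28, then 28·3 = 84 ≡ 25, then 25·48 = 1200 ≡ 20. So 48^27 ≡ 20 (mod 59).
Hence φ⁻¹(48) = 20.

20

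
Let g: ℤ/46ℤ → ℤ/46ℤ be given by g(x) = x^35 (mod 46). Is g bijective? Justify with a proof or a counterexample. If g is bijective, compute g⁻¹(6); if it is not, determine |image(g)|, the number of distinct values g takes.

Computing x^35 mod 46 for each x (by repeated squaring, reducing mod 46 at every step), the values g(0), g(1), …, g(45) are: 0, 1, 4, 9, 16, 21, 36, 43, 18, 35, 38, 17, 6, 31, 34, 5, 26, 33, 2, 7, 14, 19, 22, 23, 24, 27, 32, 39, 44, 13, 20, 41, 12, 15, 40, 29, 8, 11, 28, 3, 10, 25, 30, 37, 42, 45.
Every element of ℤ/46ℤ appears exactly once in this list, so g is a bijection, and in particular bijective.
Since g is bijective, we read off the preimage of 6 from the same table: g(12) = 6, so g⁻¹(6) = 12.

12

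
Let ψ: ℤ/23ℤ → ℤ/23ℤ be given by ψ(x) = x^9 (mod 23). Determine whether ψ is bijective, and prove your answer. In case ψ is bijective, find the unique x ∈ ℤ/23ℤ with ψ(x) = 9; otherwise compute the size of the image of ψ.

Since 23 is prime, the nonzero elements of ℤ/23ℤ form a cyclic group of order 22.
As gcd(9, 22) = 1, raising to the 9th power is a bijection on this group: if x_1^9 ≡ x_2^9 then (x_1x_2^{−1})^9 = 1, and the only element of order dividing gcd(9, 22) = 1 is 1, so x_1 = x_2.
With ψ(0) = 0 this makes ψ injective on all of ℤ/23ℤ, hence bijective (finite equal-size domain and codomain). In particular ψ is bijective.
Since ψ is bijective, we find the preimage of 9. The inverse of x ↦ x^9 on (ℤ/23ℤ)^× is x ↦ x^5, because 9·5 = 45 = 2·22 + 1 ≡ 1 (mod 22) and x^{22} = 1 for x ≠ 0 (Fermat). So ψ⁻¹(9) = 9^5 mod 23.
Repeated squaring mod 23: 9^1 ≡ 9, 9^2 ≡ 9² = 81 ≡ 12, 9^4 ≡ 12² = 144 ≡ 6. Since 5 = 4 + 1, 9^5 ≡ 6·9: 6·9 = 54 ≡ 8. So 9^5 ≡ 8 (mod 23).
Hence ψ⁻¹(9) = 8.

8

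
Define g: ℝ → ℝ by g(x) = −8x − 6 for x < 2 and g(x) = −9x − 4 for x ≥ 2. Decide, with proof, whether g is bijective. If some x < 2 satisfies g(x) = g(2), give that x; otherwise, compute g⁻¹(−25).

Both pieces are strictly decreasing (slopes −8 and −9), so each is injective on its own interval.
The left piece maps (−∞, 2) onto (−22, ∞); the right piece maps [2, ∞) onto (−∞, −22].
Since −22 = −22, the images partition ℝ: g is injective and surjective, hence bijective.
Because the two images are disjoint, no x < 2 has g(x) = g(2), so we compute g⁻¹(−25): −25 lies in (−∞, −22], so solve −9x − 4 = −25: x = (−25 + 4)/(−9) = 7/3.

7/3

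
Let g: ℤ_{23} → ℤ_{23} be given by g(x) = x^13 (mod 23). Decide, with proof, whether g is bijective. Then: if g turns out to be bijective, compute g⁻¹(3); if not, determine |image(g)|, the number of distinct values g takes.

16

Since 23 is prime, the nonzero elements of ℤ_{23} form a cyclic group of order 22.
As gcd(13, 22) = 1, raising to the 13th power is a bijection on this group: if x_1^13 ≡ x_2^13 then (x_1x_2^{−1})^13 = 1, and the only element of order dividing gcd(13, 22) = 1 is 1, so x_1 = x_2.
With g(0) = 0 this makes g injective on all of ℤ_{23}, hence bijective (finite equal-size domain and codomain). In particular g is bijective.
Since g is bijective, we find the preimage of 3. The inverse of x ↦ x^13 on (ℤ_{23})^× is x ↦ x^17, because 13·17 = 221 = 10·22 + 1 ≡ 1 (mod 22) and x^{22} = 1 for x ≠ 0 (Fermat). So g⁻¹(3) = 3^17 mod 23.
Repeated squaring mod 23: 3^1 ≡ 3, 3^2 ≡ 3² = 9, 3^4 ≡ 9² = 81 ≡ 12, 3^8 ≡ 12² = 144 ≡ 6, 3^16 ≡ 6² = 36 ≡ 13. Since 17 = 16 + 1, 3^17 ≡ 13·3: 13·3 = 39 ≡ 16. So 3^17 ≡ 16 (mod 23).
Hence g⁻¹(3) = 16.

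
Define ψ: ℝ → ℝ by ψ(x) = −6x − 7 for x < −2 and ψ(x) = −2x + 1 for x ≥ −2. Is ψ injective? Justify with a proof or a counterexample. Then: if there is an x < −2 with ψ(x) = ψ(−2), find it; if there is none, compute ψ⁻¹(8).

-5/2

Both pieces are strictly decreasing (slopes −6 and −2), so each is injective on its own interval.
The left piece maps (−∞, −2) onto (5, ∞); the right piece maps [−2, ∞) onto (−∞, 5].
These images are disjoint, so no value is attained by both pieces. Therefore ψ is injective.
Because the two images are disjoint, no x < −2 has ψ(x) = ψ(−2), so we compute ψ⁻¹(8): 8 lies in (5, ∞), so solve −6x − 7 = 8: x = (8 + 7)/(−6) = −5/2.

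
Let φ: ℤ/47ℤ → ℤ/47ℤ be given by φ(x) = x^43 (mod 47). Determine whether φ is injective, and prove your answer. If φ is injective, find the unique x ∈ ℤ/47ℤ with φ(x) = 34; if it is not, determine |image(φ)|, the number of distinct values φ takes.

14

Since 47 is prime, the nonzero elements of ℤ/47ℤ form a cyclic group of order 46.
As gcd(43, 46) = 1, raising to the 43rd power is a bijection on this group: if u^43 ≡ v^43 then (uv^{−1})^43 = 1, and the only element of order dividing gcd(43, 46) = 1 is 1, so u = v.
With φ(0) = 0 this makes φ injective on all of ℤ/47ℤ, hence bijective (finite equal-size domain and codomain). In particular φ is injective.
Since φ is injective, we find the preimage of 34. The inverse of x ↦ x^43 on (ℤ/47ℤ)^× is x ↦ x^15, because 43·15 = 645 = 14·46 + 1 ≡ 1 (mod 46) and x^{46} = 1 for x ≠ 0 (Fermat). So φ⁻¹(34) = 34^15 mod 47.
Repeated squaring mod 47: 34^1 ≡ 34, 34^2 ≡ 34² = 1156 ≡ 28, 34^4 ≡ 28² = 784 ≡ 32, 34^8 ≡ 32² = 1024 ≡ 37. Since 15 = 8 + 4 + 2 + 1, 34^15 ≡ 37·32·28·34: 37·32 = 1184 ≡ 9, then 9·28 = 252 ≡ 17, then 17·34 = 578 ≡ 14. So 34^15 ≡ 14 (mod 47).
Hence φ⁻¹(34) = 14.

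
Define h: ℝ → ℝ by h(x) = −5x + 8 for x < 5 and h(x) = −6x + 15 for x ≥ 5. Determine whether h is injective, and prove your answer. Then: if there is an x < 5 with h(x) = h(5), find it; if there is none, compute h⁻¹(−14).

23/5

Both pieces are strictly decreasing (slopes −5 and −6), so each is injective on its own interval.
The left piece maps (−∞, 5) onto (−17, ∞); the right piece maps [5, ∞) onto (−∞, −15].
These images overlap. In particular h(5) = −15 (right piece), and solving −5x + 8 = −15 on the left piece gives x = 23/5 < 5.
So h(23/5) = h(5) with 23/5 ≠ 5, and h is not injective. This x = 23/5 is the requested value below 5.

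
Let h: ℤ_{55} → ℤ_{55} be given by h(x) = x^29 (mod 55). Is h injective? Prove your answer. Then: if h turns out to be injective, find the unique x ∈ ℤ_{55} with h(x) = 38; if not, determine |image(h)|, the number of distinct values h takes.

53

Computing x^29 mod 55 for each x (by repeated squaring, reducing mod 55 at every step), the values h(0), h(1), …, h(54) are: 0, 1, 17, 48, 14, 20, 46, 52, 18, 49, 10, 11, 12, 28, 4, 25, 31, 2, 8, 29, 5, 21, 22, 23, 39, 15, 36, 42, 13, 19, 40, 16, 32, 33, 34, 50, 26, 47, 53, 24, 30, 51, 27, 43, 44, 45, 6, 37, 3, 9, 35, 41, 7, 38, 54.
Every element of ℤ_{55} appears exactly once in this list, so h is a bijection, and in particular injective.
Since h is injective, we read off the preimage of 38 from the same table: h(53) = 38, so h⁻¹(38) = 53.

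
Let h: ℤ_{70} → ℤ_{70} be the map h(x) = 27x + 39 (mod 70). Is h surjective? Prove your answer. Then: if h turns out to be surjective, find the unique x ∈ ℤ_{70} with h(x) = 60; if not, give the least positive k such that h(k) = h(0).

Recall that h is surjective if every y in the codomain equals h(x) for some x in the domain.
Since gcd(27, 70) = 1, 27 is invertible modulo 70. Euclid's algorithm: 70 = 2·27 + 16, 27 = 1·16 + 11, 16 = 1·11 + 5, 11 = 2·5 + 1; back-substituting gives 1 = 13·27 − 5·70, so 27⁻¹ ≡ 13 (mod 70).
For any y ∈ ℤ_{70}, x = 13(y − 39) mod 70 satisfies h(x) = 27·13(y − 39) + 39 ≡ y (since 27·13 ≡ 1 mod 70). So every y has a preimage.
Therefore h is surjective.
Since h is surjective, we find h⁻¹(60): we need 27x ≡ 60 − 39 ≡ 21 (mod 70). Using 27⁻¹ = 13: x ≡ 13·21 = 273 = 3·70 + 63, so x = 63.
Check: h(63) = 27·63 + 39 = 1740 = 24·70 + 60 ≡ 60 (mod 70).

63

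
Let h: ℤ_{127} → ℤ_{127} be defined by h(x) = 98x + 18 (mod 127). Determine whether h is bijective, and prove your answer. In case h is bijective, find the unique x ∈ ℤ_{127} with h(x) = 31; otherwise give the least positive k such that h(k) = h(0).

If h(a) = h(b), then 98a ≡ 98b (mod 127). Because gcd(98, 127) = 1, we may cancel 98 to get a ≡ b (mod 127).
We now compute 98⁻¹ mod 127 explicitly. Euclid's algorithm: 127 = 1·98 + 29, 98 = 3·29 + 11, 29 = 2·11 + 7, 11 = 1·7 + 4, 7 = 1·4 + 3, 4 = 1·3 + 1; back-substituting gives 1 = 35·98 − 27·127, so 98⁻¹ ≡ 35 (mod 127).
Then y ↦ 35(y − 18) is a two-sided inverse to h, so every y ∈ ℤ_{127} has a preimage.
Therefore h is bijective.
Since h is bijective, we find h⁻¹(31): we need 98x ≡ 31 − 18 ≡ 13 (mod 127). Using 98⁻¹ = 35: x ≡ 35·13 = 455 = 3·127 + 74, so x = 74.
Check: h(74) = 98·74 + 18 = 7270 = 57·127 + 31 ≡ 31 (mod 127).

74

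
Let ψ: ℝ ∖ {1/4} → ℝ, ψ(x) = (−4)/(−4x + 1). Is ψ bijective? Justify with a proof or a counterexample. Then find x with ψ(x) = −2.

-1/4

If ψ(x) = 0, cross-multiplying gives −4(−4) = 0(−4x + 1), which simplifies to 16 = 0 — false.  So 0 has no preimage and ψ is not surjective.
Thus ψ is not bijective.
Solving ψ(x) = −2: cross-multiplying gives −4 = −2(−4x + 1), which rearranges to −8x = 2, so x = −1/4.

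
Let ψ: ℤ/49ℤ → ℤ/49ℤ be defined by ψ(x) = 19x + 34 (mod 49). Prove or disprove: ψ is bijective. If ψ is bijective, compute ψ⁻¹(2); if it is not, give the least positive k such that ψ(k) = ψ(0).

Suppose ψ(s) = ψ(t) in ℤ/49ℤ. Then 19s + 34 ≡ 19t + 34 (mod 49), therefore 19(s − t) ≡ 0 (mod 49).
Since gcd(19, 49) = 1, 19 is invertible modulo 49, thus s − t ≡ 0 (mod 49), i.e. s = t.
We now compute 19⁻¹ mod 49 explicitly. Euclid's algorithm: 49 = 2·19 + 11, 19 = 1·11 + 8, 11 = 1·8 + 3, 8 = 2·3 + 2, 3 = 1·2 + 1; back-substituting gives 1 = 31·19 − 12·49, so 19⁻¹ ≡ 31 (mod 49).
For any y ∈ ℤ/49ℤ, x = 31(y − 34) mod 49 satisfies ψ(x) = 19·31(y − 34) + 34 ≡ y (since 19·31 ≡ 1 mod 49). So every y has a preimage.
Therefore ψ is bijective.
Since ψ is bijective, we find ψ⁻¹(2): we need 19x ≡ 2 − 34 ≡ 17 (mod 49). Using 19⁻¹ = 31: x ≡ 31·17 = 527 = 10·49 + 37, so x = 37.
Check: ψ(37) = 19·37 + 34 = 737 = 15·49 + 2 ≡ 2 (mod 49).

37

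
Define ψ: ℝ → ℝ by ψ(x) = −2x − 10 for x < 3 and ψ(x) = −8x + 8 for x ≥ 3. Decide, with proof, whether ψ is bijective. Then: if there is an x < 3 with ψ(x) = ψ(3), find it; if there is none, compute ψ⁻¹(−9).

Both pieces are strictly decreasing (slopes −2 and −8), so each is injective on its own interval.
The left piece maps (−∞, 3) onto (−16, ∞); the right piece maps [3, ∞) onto (−∞, −16].
Since −16 = −16, the images partition ℝ: ψ is injective and surjective, hence bijective.
Because the two images are disjoint, no x < 3 has ψ(x) = ψ(3), so we compute ψ⁻¹(−9): −9 lies in (−16, ∞), so solve −2x − 10 = −9: x = (−9 + 10)/(−2) = −1/2.

-1/2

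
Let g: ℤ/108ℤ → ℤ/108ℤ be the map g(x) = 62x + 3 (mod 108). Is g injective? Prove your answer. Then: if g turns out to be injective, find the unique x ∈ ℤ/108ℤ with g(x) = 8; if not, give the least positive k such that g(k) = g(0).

Recall: g is injective if g(a) = g(b) implies a = b.
We have gcd(62, 108) = 2 > 1. Taking a = 0 and b = 54: g(0) = 3 and g(54) = 62·54 + 3 = 3351 ≡ 3 (mod 108).
So g(0) = g(54) while 0 ≠ 54, so g is not injective.
Since g is not injective, we find the least positive k with g(k) = g(0): this means 62k ≡ 0 (mod 108), i.e. 108 ∣ 62k. Since gcd(62, 108) = 2, dividing through by 2 this holds exactly when 54 ∣ 31k, and as gcd(31, 54) = 1, exactly when 54 ∣ k.
The smallest positive such k is 54.

54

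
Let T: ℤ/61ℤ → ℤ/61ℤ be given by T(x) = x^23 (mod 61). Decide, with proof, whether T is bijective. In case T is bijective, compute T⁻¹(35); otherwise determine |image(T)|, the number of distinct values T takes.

55

Since 61 is prime, the nonzero elements of ℤ/61ℤ form a cyclic group of order 60.
As gcd(23, 60) = 1, raising to the 23rd power is a bijection on this group: if x_1^23 ≡ x_2^23 then (x_1x_2^{−1})^23 = 1, and the only element of order dividing gcd(23, 60) = 1 is 1, so x_1 = x_2.
With T(0) = 0 this makes T injective on all of ℤ/61ℤ, hence bijective (finite equal-size domain and codomain). In particular T is bijective.
Since T is bijective, we find the preimage of 35. The inverse of x ↦ x^23 on (ℤ/61ℤ)^× is x ↦ x^47, because 23·47 = 1081 = 18·60 + 1 ≡ 1 (mod 60) and x^{60} = 1 for x ≠ 0 (Fermat). So T⁻¹(35) = 35^47 mod 61.
Repeated squaring mod 61: 35^1 ≡ 35, 35^2 ≡ 35² = 1225 ≡ 5, 35^4 ≡ 5² = 25, 35^8 ≡ 25² = 625 ≡ 15, 35^16 ≡ 15² = 225 ≡ 42, 35^32 ≡ 42² = 1764 ≡ 56. Since 47 = 32 + 8 + 4 + 2 + 1, 35^47 ≡ 56·15·25·5·35: 56·15 = 840 ≡ 47, then 47·25 = 1175 ≡ 16, then 16·5 = 80 ≡ 19, then 19·35 = 665 ≡ 55. So 35^47 ≡ 55 (mod 61).
Hence T⁻¹(35) = 55.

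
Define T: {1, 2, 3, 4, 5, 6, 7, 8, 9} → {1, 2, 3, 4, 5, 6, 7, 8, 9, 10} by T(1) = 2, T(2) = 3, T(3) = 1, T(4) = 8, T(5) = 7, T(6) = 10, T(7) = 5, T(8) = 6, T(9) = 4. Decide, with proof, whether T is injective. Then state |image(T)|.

The values T(1), …, T(9) are 2, 3, 1, 8, 7, 10, 5, 6, 4 — all distinct.
So T(u) = T(v) only when u = v, and T is injective.
The image of T is {1, 2, 3, 4, 5, 6, 7, 8, 10}, which has 9 elements.

9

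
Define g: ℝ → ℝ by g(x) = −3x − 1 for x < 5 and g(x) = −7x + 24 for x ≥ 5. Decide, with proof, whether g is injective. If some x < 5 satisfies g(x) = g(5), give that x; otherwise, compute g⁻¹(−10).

Both pieces are strictly decreasing (slopes −3 and −7), so each is injective on its own interval.
The left piece maps (−∞, 5) onto (−16, ∞); the right piece maps [5, ∞) onto (−∞, −11].
These images overlap. In particular g(5) = −11 (right piece), and solving −3x − 1 = −11 on the left piece gives x = 10/3 < 5.
So g(10/3) = g(5) with 10/3 ≠ 5, and g is not injective. This x = 10/3 is the requested value below 5.

10/3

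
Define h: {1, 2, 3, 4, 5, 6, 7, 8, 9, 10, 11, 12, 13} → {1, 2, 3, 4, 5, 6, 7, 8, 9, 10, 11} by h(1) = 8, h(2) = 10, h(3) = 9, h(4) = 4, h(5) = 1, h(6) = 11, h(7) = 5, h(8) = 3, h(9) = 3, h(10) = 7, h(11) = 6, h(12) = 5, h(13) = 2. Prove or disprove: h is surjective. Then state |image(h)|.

11

Every element of the codomain has a preimage: 1 = h(5), 2 = h(13), 3 = h(8), 4 = h(4), 5 = h(7), 6 = h(11), 7 = h(10), 8 = h(1), 9 = h(3), 10 = h(2), 11 = h(6).
Therefore h is surjective.
The image of h is {1, 2, 3, 4, 5, 6, 7, 8, 9, 10, 11}, which has 11 elements.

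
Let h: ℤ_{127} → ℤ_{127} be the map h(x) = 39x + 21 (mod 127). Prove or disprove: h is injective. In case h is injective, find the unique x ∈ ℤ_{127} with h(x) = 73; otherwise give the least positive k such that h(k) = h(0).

86

Recall that h is injective if h(a) = h(b) implies a = b.
If h(a) = h(b), then 39a ≡ 39b (mod 127). Because gcd(39, 127) = 1, we may cancel 39 to get a ≡ b (mod 127).
Hence h is injective.
We now compute 39⁻¹ mod 127 explicitly. Euclid's algorithm: 127 = 3·39 + 10, 39 = 3·10 + 9, 10 = 1·9 + 1; back-substituting gives 1 = 114·39 − 35·127, so 39⁻¹ ≡ 114 (mod 127).
Since h is injective, we compute h⁻¹(73): solve 39x + 21 ≡ 73 (mod 127), i.e. 39x ≡ 52 (mod 127).
Multiplying by 39⁻¹ = 114 gives x ≡ 114·52 = 5928 = 46·127 + 86 ≡ 86 (mod 127).
Check: h(86) = 39·86 + 21 = 3375 = 26·127 + 73 ≡ 73 (mod 127).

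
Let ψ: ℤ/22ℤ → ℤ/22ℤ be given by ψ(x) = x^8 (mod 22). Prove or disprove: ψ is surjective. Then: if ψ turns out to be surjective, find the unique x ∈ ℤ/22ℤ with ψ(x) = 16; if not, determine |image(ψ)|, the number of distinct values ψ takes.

ψ(10): Repeated squaring mod 22: 10^1 ≡ 10, 10^2 ≡ 10² = 100 ≡ 12, 10^4 ≡ 12² = 144 ≡ 12, 10^8 ≡ 12² = 144 ≡ 12. So 10^8 ≡ 12 (mod 22).
ψ(12): Repeated squaring mod 22: 12^1 ≡ 12, 12^2 ≡ 12² = 144 ≡ 12, 12^4 ≡ 12² = 144 ≡ 12, 12^8 ≡ 12² = 144 ≡ 12. So 12^8 ≡ 12 (mod 22).
So ψ(10) = ψ(12) = 12 while 10 ≠ 12, hence ψ is not injective.
A non-injective map from the 22-element set ℤ/22ℤ to itself takes at most 21 distinct values, so it cannot be surjective. Hence ψ is not surjective.
Since ψ is not surjective, we determine |image(ψ)|. Computing x^8 mod 22 for each x (by repeated squaring, reducing mod 22 at every step), the values ψ(0), ψ(1), …, ψ(21) are: 0, 1, 14, 5, 20, 15, 4, 9, 16, 3, 12, 11, 12, 3, 16, 9, 4, 15, 20, 5, 14, 1.
The distinct values are {0, 1, 3, 4, 5, 9, 11, 12, 14, 15, 16, 20}; there are 12 of them.

12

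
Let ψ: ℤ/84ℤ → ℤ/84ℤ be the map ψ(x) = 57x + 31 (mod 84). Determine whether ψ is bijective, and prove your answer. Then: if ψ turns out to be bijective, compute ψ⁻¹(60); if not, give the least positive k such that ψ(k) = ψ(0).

28

We have gcd(57, 84) = 3 > 1. Taking u = 0 and v = 28: ψ(0) = 31 and ψ(28) = 57·28 + 31 = 1627 ≡ 31 (mod 84).
So ψ(0) = ψ(28) while 0 ≠ 28, so ψ is not injective, hence not bijective.
Since ψ is not bijective, we find the least positive k with ψ(k) = ψ(0): this means 57k ≡ 0 (mod 84), i.e. 84 ∣ 57k. Since gcd(57, 84) = 3, dividing through by 3 this holds exactly when 28 ∣ 19k, and as gcd(19, 28) = 1, exactly when 28 ∣ k.
The smallest positive such k is 28.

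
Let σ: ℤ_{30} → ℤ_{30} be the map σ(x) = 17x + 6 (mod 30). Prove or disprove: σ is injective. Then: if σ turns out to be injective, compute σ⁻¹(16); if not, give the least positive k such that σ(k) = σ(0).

Recall: injectivity means: for all x_1, x_2 in the domain, σ(x_1) = σ(x_2) implies x_1 = x_2.
Suppose σ(x_1) = σ(x_2) in ℤ_{30}. Then 17x_1 + 6 ≡ 17x_2 + 6 (mod 30), so 17(x_1 − x_2) ≡ 0 (mod 30).
Since gcd(17, 30) = 1, 17 is invertible modulo 30, thus x_1 − x_2 ≡ 0 (mod 30), i.e. x_1 = x_2.
Therefore σ is injective.
We now compute 17⁻¹ mod 30 explicitly. Euclid's algorithm: 30 = 1·17 + 13, 17 = 1·13 + 4, 13 = 3·4 + 1; back-substituting gives 1 = 23·17 − 13·30, so 17⁻¹ ≡ 23 (mod 30).
Since σ is injective, we compute σ⁻¹(16): solve 17x + 6 ≡ 16 (mod 30), i.e. 17x ≡ 10 (mod 30).
Multiplying by 17⁻¹ = 23 gives x ≡ 23·10 = 230 = 7·30 + 20 ≡ 20 (mod 30).
Check: σ(20) = 17·20 + 6 = 346 = 11·30 + 16 ≡ 16 (mod 30).

20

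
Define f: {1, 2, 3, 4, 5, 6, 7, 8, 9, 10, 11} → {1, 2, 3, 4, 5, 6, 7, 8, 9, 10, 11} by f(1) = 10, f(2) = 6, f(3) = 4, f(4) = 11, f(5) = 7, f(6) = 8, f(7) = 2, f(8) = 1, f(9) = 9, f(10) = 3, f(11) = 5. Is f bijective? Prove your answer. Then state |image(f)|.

11

The values 10, 6, 4, 11, 7, 8, 2, 1, 9, 3, 5 are a permutation of {1, 2, 3, 4, 5, 6, 7, 8, 9, 10, 11}: each element appears exactly once.
So f is injective and surjective, hence bijective.
The image of f is {1, 2, 3, 4, 5, 6, 7, 8, 9, 10, 11}, which has 11 elements.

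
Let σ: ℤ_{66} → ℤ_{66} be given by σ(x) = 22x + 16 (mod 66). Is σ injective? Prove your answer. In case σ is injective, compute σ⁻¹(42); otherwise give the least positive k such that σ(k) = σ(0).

3

We have gcd(22, 66) = 22 > 1. Taking s = 0 and t = 3: σ(0) = 16 and σ(3) = 22·3 + 16 = 82 ≡ 16 (mod 66).
So σ(0) = σ(3) while 0 ≠ 3, hence σ is not injective.
Since σ is not injective, we find the least positive k with σ(k) = σ(0): this means 22k ≡ 0 (mod 66), i.e. 66 ∣ 22k. Since gcd(22, 66) = 22, dividing through by 22 this holds exactly when 3 ∣ k.
The smallest positive such k is 3.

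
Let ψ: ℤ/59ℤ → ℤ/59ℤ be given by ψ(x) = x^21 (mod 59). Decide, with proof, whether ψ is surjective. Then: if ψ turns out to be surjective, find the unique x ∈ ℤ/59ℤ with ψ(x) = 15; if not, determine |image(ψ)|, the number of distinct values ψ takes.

53

Since 59 is prime, the nonzero elements of ℤ/59ℤ form a cyclic group of order 58.
As gcd(21, 58) = 1, raising to the 21st power is a bijection on this group: if u^21 ≡ v^21 then (uv^{−1})^21 = 1, and the only element of order dividing gcd(21, 58) = 1 is 1, so u = v.
With ψ(0) = 0 this makes ψ injective on all of ℤ/59ℤ, hence bijective (finite equal-size domain and codomain). In particular ψ is surjective.
Since ψ is surjective, we find the preimage of 15. The inverse of x ↦ x^21 on (ℤ/59ℤ)^× is x ↦ x^47, because 21·47 = 987 = 17·58 + 1 ≡ 1 (mod 58) and x^{58} = 1 for x ≠ 0 (Fermat). So ψ⁻¹(15) = 15^47 mod 59.
Repeated squaring mod 59: 15^1 ≡ 15, 15^2 ≡ 15² = 225 ≡ 48, 15^4 ≡ 48² = 2304 ≡ 3, 15^8 ≡ 3² = 9, 15^16 ≡ 9² = 81 ≡ 22, 15^32 ≡ 22² = 484 ≡ 12. Since 47 = 32 + 8 + 4 + 2 + 1, 15^47 ≡ 12·9·3·48·15: 12·9 = 108 ≡ 49, then 49·3 = 147 ≡ 29, then 29·48 = 1392 ≡ 35, then 35·15 = 525 ≡ 53. So 15^47 ≡ 53 (mod 59).
Hence ψ⁻¹(15) = 53.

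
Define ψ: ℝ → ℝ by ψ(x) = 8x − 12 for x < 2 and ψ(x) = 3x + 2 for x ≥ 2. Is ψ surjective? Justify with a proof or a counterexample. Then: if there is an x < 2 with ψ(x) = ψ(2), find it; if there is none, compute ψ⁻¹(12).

10/3

Both pieces are strictly increasing (slopes 8 and 3), so each is injective on its own interval.
The left piece maps (−∞, 2) onto (−∞, 4); the right piece maps [2, ∞) onto [8, ∞).
The union (−∞, 4) ∪ [8, ∞) omits the interval between 4 and 8; in particular 4 has no preimage. So ψ is not surjective.
Because the two images are disjoint, no x < 2 has ψ(x) = ψ(2), so we compute ψ⁻¹(12): 12 lies in [8, ∞), so solve 3x + 2 = 12: x = (12 − 2)/3 = 10/3.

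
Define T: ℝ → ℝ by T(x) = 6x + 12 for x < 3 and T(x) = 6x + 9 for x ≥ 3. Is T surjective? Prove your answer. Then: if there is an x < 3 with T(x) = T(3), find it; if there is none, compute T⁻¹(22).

Both pieces are strictly increasing (slopes 6 and 6), so each is injective on its own interval.
The left piece maps (−∞, 3) onto (−∞, 30); the right piece maps [3, ∞) onto [27, ∞).
The union (−∞, 30) ∪ [27, ∞) covers ℝ, so T is surjective.
For the follow-up: the images overlap, so an x < 3 with T(x) = T(3) exists. T(3) = 27; solving 6x + 12 = 27 for x < 3 gives x = (27 − 12)/6 = 5/2.

5/2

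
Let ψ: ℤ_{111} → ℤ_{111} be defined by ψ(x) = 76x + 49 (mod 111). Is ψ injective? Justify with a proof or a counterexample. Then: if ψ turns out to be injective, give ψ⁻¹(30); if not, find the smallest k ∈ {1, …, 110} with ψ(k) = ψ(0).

Recall: ψ is injective if ψ(s) = ψ(t) implies s = t.
Suppose ψ(s) = ψ(t) in ℤ_{111}. Then 76s + 49 ≡ 76t + 49 (mod 111), thus 76(s − t) ≡ 0 (mod 111).
Since gcd(76, 111) = 1, 76 is invertible modulo 111, thus s − t ≡ 0 (mod 111), i.e. s = t.
Therefore ψ is injective.
We now compute 76⁻¹ mod 111 explicitly. Euclid's algorithm: 111 = 1·76 + 35, 76 = 2·35 + 6, 35 = 5·6 + 5, 6 = 1·5 + 1; back-substituting gives 1 = 19·76 − 13·111, so 76⁻¹ ≡ 19 (mod 111).
Since ψ is injective, we compute ψ⁻¹(30): solve 76x + 49 ≡ 30 (mod 111), i.e. 76x ≡ 92 (mod 111).
Multiplying by 76⁻¹ = 19 gives x ≡ 19·92 = 1748 = 15·111 + 83 ≡ 83 (mod 111).
Check: ψ(83) = 76·83 + 49 = 6357 = 57·111 + 30 ≡ 30 (mod 111).

83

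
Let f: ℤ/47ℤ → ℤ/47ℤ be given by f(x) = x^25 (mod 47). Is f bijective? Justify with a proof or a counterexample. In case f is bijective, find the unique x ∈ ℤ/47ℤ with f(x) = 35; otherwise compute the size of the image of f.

23

Since 47 is prime, the nonzero elements of ℤ/47ℤ form a cyclic group of order 46.
As gcd(25, 46) = 1, raising to the 25th power is a bijection on this group: if u^25 ≡ v^25 then (uv^{−1})^25 = 1, and the only element of order dividing gcd(25, 46) = 1 is 1, so u = v.
With f(0) = 0 this makes f injective on all of ℤ/47ℤ, hence bijective (finite equal-size domain and codomain). In particular f is bijective.
Since f is bijective, we find the preimage of 35. The inverse of x ↦ x^25 on (ℤ/47ℤ)^× is x ↦ x^35, because 25·35 = 875 = 19·46 + 1 ≡ 1 (mod 46) and x^{46} = 1 for x ≠ 0 (Fermat). So f⁻¹(35) = 35^35 mod 47.
Repeated squaring mod 47: 35^1 ≡ 35, 35^2 ≡ 35² = 1225 ≡ 3, 35^4 ≡ 3² = 9, 35^8 ≡ 9² = 81 ≡ 34, 35^16 ≡ 34² = 1156 ≡ 28, 35^32 ≡ 28² = 784 ≡ 32. Since 35 = 32 + 2 + 1, 35^35 ≡ 32·3·35: 32·3 = 96 ≡ 2, then 2·35 = 70 ≡ 23. So 35^35 ≡ 23 (mod 47).
Hence f⁻¹(35) = 23.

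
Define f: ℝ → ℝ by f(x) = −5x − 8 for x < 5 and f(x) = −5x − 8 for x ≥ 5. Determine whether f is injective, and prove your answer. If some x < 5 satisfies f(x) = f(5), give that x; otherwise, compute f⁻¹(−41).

33/5

Both pieces are strictly decreasing (slopes −5 and −5), so each is injective on its own interval.
The left piece maps (−∞, 5) onto (−33, ∞); the right piece maps [5, ∞) onto (−∞, −33].
These images are disjoint, so no value is attained by both pieces. So f is injective.
Because the two images are disjoint, no x < 5 has f(x) = f(5), so we compute f⁻¹(−41): −41 lies in (−∞, −33], so solve −5x − 8 = −41: x = (−41 + 8)/(−5) = 33/5.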